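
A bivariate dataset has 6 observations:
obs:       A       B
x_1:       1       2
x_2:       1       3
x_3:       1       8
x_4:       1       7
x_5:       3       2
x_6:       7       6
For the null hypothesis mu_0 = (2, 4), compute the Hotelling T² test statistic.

Step 1 — sample mean vector:
  mean(A) = (1 + 1 + 1 + 1 + 3 + 7) / 6 = 14/6 = 2.3333
  mean(B) = (2 + 3 + 8 + 7 + 2 + 6) / 6 = 28/6 = 4.6667
  x̄ = (2.3333, 4.6667),  deviation x̄ - mu_0 = (2.3333, 4.6667) - (2, 4) = (0.3333, 0.6667).

Step 2 — sample covariance matrix, S[i,j] = (1/(n-1)) · Σ_k (x_{k,i} - mean_i) · (x_{k,j} - mean_j), divisor n-1 = 5:
  S[A,A] = ((-1.3333)·(-1.3333) + (-1.3333)·(-1.3333) + (-1.3333)·(-1.3333) + (-1.3333)·(-1.3333) + (0.6667)·(0.6667) + (4.6667)·(4.6667)) / 5 = 29.3333/5 = 5.8667
  S[A,B] = ((-1.3333)·(-2.6667) + (-1.3333)·(-1.6667) + (-1.3333)·(3.3333) + (-1.3333)·(2.3333) + (0.6667)·(-2.6667) + (4.6667)·(1.3333)) / 5 = 2.6667/5 = 0.5333
  S[B,B] = ((-2.6667)·(-2.6667) + (-1.6667)·(-1.6667) + (3.3333)·(3.3333) + (2.3333)·(2.3333) + (-2.6667)·(-2.6667) + (1.3333)·(1.3333)) / 5 = 35.3333/5 = 7.0667
  S = [[5.8667, 0.5333],
 [0.5333, 7.0667]].

Step 3 — invert S. det(S) = 5.8667·7.0667 - (0.5333)² = 41.1733.
  S^{-1} = (1/det) · [[d, -b], [-b, a]] = [[0.1716, -0.013],
 [-0.013, 0.1425]].

Step 4 — quadratic form (x̄ - mu_0)^T · S^{-1} · (x̄ - mu_0):
  S^{-1} · (x̄ - mu_0) = (0.0486, 0.0907),
  (x̄ - mu_0)^T · [...] = (0.3333)·(0.0486) + (0.6667)·(0.0907) = 0.0766.

Step 5 — scale by n: T² = 6 · 0.0766 = 0.4598.

T² ≈ 0.4598


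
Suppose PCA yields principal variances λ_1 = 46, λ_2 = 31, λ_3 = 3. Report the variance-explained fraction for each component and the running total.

Step 1 — total variance = trace(Sigma) = Σ λ_i = 46 + 31 + 3 = 80.

Step 2 — fraction explained by component i = λ_i / Σ λ:
  PC1: 46/80 = 0.575
  PC2: 31/80 = 0.3875
  PC3: 3/80 = 0.0375

Step 3 — cumulative fraction after k components = (λ_1 + ... + λ_k) / Σ λ:
  k = 1: 46/80 = 0.575
  k = 2: (46 + 31)/80 = 77/80 = 0.9625
  k = 3: (46 + 31 + 3)/80 = 80/80 = 1

Summary (fraction, with percent):

explained: PC1 0.575 (57.5%), PC2 0.3875 (38.75%), PC3 0.0375 (3.75%);  cumulative: 0.575, 0.9625, 1


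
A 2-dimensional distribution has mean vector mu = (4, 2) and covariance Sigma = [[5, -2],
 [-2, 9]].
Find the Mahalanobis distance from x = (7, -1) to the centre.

Step 1 — centre the observation: (x - mu) = (3, -3).

Step 2 — invert Sigma. det(Sigma) = 5·9 - (-2)² = 41.
  Sigma^{-1} = (1/det) · [[d, -b], [-b, a]] = [[0.2195, 0.0488],
 [0.0488, 0.122]].

Step 3 — form the quadratic (x - mu)^T · Sigma^{-1} · (x - mu):
  Sigma^{-1} · (x - mu) = (0.5122, -0.2195).
  (x - mu)^T · [Sigma^{-1} · (x - mu)] = (3)·(0.5122) + (-3)·(-0.2195) = 2.1951.

Step 4 — take square root: d = √(2.1951) ≈ 1.4816.

d(x, mu) = √(2.1951) ≈ 1.4816


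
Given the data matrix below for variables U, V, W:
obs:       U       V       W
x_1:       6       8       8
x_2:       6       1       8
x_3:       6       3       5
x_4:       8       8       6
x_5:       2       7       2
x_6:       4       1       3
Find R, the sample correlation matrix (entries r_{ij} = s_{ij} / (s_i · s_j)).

Step 1 — column means:
  mean(U) = (6 + 6 + 6 + 8 + 2 + 4) / 6 = 32/6 = 5.3333
  mean(V) = (8 + 1 + 3 + 8 + 7 + 1) / 6 = 28/6 = 4.6667
  mean(W) = (8 + 8 + 5 + 6 + 2 + 3) / 6 = 32/6 = 5.3333

Step 2 — sample variances and covariances s[i,j] = (1/(n-1)) · Σ_k (x_{k,i} - mean_i) · (x_{k,j} - mean_j), with n-1 = 5:
  s[U,U] = ((0.6667)·(0.6667) + (0.6667)·(0.6667) + (0.6667)·(0.6667) + (2.6667)·(2.6667) + (-3.3333)·(-3.3333) + (-1.3333)·(-1.3333)) / 5 = 21.3333/5 = 4.2667
  s[U,V] = ((0.6667)·(3.3333) + (0.6667)·(-3.6667) + (0.6667)·(-1.6667) + (2.6667)·(3.3333) + (-3.3333)·(2.3333) + (-1.3333)·(-3.6667)) / 5 = 4.6667/5 = 0.9333
  s[U,W] = ((0.6667)·(2.6667) + (0.6667)·(2.6667) + (0.6667)·(-0.3333) + (2.6667)·(0.6667) + (-3.3333)·(-3.3333) + (-1.3333)·(-2.3333)) / 5 = 19.3333/5 = 3.8667
  s[V,V] = ((3.3333)·(3.3333) + (-3.6667)·(-3.6667) + (-1.6667)·(-1.6667) + (3.3333)·(3.3333) + (2.3333)·(2.3333) + (-3.6667)·(-3.6667)) / 5 = 57.3333/5 = 11.4667
  s[V,W] = ((3.3333)·(2.6667) + (-3.6667)·(2.6667) + (-1.6667)·(-0.3333) + (3.3333)·(0.6667) + (2.3333)·(-3.3333) + (-3.6667)·(-2.3333)) / 5 = 2.6667/5 = 0.5333
  s[W,W] = ((2.6667)·(2.6667) + (2.6667)·(2.6667) + (-0.3333)·(-0.3333) + (0.6667)·(0.6667) + (-3.3333)·(-3.3333) + (-2.3333)·(-2.3333)) / 5 = 31.3333/5 = 6.2667
  Sample standard deviations s_i = √(s[i,i]):
  s(U) = √(4.2667) = 2.0656
  s(V) = √(11.4667) = 3.3862
  s(W) = √(6.2667) = 2.5033

Step 3 — r_{ij} = s_{ij} / (s_i · s_j):
  r[U,U] = 1 (diagonal).
  r[U,V] = 0.9333 / (2.0656 · 3.3862) = 0.9333 / 6.9946 = 0.1334
  r[U,W] = 3.8667 / (2.0656 · 2.5033) = 3.8667 / 5.1709 = 0.7478
  r[V,V] = 1 (diagonal).
  r[V,W] = 0.5333 / (3.3862 · 2.5033) = 0.5333 / 8.4769 = 0.0629
  r[W,W] = 1 (diagonal).

R is symmetric with unit diagonal. Assembling:

R = [[1, 0.1334, 0.7478],
 [0.1334, 1, 0.0629],
 [0.7478, 0.0629, 1]]


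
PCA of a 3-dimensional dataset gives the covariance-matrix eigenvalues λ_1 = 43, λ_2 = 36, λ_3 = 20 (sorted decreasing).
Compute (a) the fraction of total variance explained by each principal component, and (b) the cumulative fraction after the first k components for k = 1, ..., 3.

Step 1 — total variance = trace(Sigma) = Σ λ_i = 43 + 36 + 20 = 99.

Step 2 — fraction explained by component i = λ_i / Σ λ:
  PC1: 43/99 = 0.4343
  PC2: 36/99 = 0.3636
  PC3: 20/99 = 0.202

Step 3 — cumulative fraction after k components = (λ_1 + ... + λ_k) / Σ λ:
  k = 1: 43/99 = 0.4343
  k = 2: (43 + 36)/99 = 79/99 = 0.798
  k = 3: (43 + 36 + 20)/99 = 99/99 = 1

Summary (fraction, with percent):

explained: PC1 0.4343 (43.43%), PC2 0.3636 (36.36%), PC3 0.202 (20.2%);  cumulative: 0.4343, 0.798, 1


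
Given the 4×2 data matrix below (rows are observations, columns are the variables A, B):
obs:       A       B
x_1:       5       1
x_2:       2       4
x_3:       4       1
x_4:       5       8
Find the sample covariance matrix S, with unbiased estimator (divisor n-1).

Step 1 — column means:
  mean(A) = (5 + 2 + 4 + 5) / 4 = 16/4 = 4
  mean(B) = (1 + 4 + 1 + 8) / 4 = 14/4 = 3.5

Step 2 — sample covariance S[i,j] = (1/(n-1)) · Σ_k (x_{k,i} - mean_i) · (x_{k,j} - mean_j), with n-1 = 3.
  S[A,A] = ((1)·(1) + (-2)·(-2) + (0)·(0) + (1)·(1)) / 3 = 6/3 = 2
  S[A,B] = ((1)·(-2.5) + (-2)·(0.5) + (0)·(-2.5) + (1)·(4.5)) / 3 = 1/3 = 0.3333
  S[B,B] = ((-2.5)·(-2.5) + (0.5)·(0.5) + (-2.5)·(-2.5) + (4.5)·(4.5)) / 3 = 33/3 = 11

S is symmetric (S[j,i] = S[i,j]). Assembling:

S = [[2, 0.3333],
 [0.3333, 11]]


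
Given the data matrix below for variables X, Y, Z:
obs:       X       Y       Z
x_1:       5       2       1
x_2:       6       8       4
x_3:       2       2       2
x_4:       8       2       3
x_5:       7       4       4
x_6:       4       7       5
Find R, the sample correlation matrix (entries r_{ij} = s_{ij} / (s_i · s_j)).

Step 1 — column means:
  mean(X) = (5 + 6 + 2 + 8 + 7 + 4) / 6 = 32/6 = 5.3333
  mean(Y) = (2 + 8 + 2 + 2 + 4 + 7) / 6 = 25/6 = 4.1667
  mean(Z) = (1 + 4 + 2 + 3 + 4 + 5) / 6 = 19/6 = 3.1667

Step 2 — sample variances and covariances s[i,j] = (1/(n-1)) · Σ_k (x_{k,i} - mean_i) · (x_{k,j} - mean_j), with n-1 = 5:
  s[X,X] = ((-0.3333)·(-0.3333) + (0.6667)·(0.6667) + (-3.3333)·(-3.3333) + (2.6667)·(2.6667) + (1.6667)·(1.6667) + (-1.3333)·(-1.3333)) / 5 = 23.3333/5 = 4.6667
  s[X,Y] = ((-0.3333)·(-2.1667) + (0.6667)·(3.8333) + (-3.3333)·(-2.1667) + (2.6667)·(-2.1667) + (1.6667)·(-0.1667) + (-1.3333)·(2.8333)) / 5 = 0.6667/5 = 0.1333
  s[X,Z] = ((-0.3333)·(-2.1667) + (0.6667)·(0.8333) + (-3.3333)·(-1.1667) + (2.6667)·(-0.1667) + (1.6667)·(0.8333) + (-1.3333)·(1.8333)) / 5 = 3.6667/5 = 0.7333
  s[Y,Y] = ((-2.1667)·(-2.1667) + (3.8333)·(3.8333) + (-2.1667)·(-2.1667) + (-2.1667)·(-2.1667) + (-0.1667)·(-0.1667) + (2.8333)·(2.8333)) / 5 = 36.8333/5 = 7.3667
  s[Y,Z] = ((-2.1667)·(-2.1667) + (3.8333)·(0.8333) + (-2.1667)·(-1.1667) + (-2.1667)·(-0.1667) + (-0.1667)·(0.8333) + (2.8333)·(1.8333)) / 5 = 15.8333/5 = 3.1667
  s[Z,Z] = ((-2.1667)·(-2.1667) + (0.8333)·(0.8333) + (-1.1667)·(-1.1667) + (-0.1667)·(-0.1667) + (0.8333)·(0.8333) + (1.8333)·(1.8333)) / 5 = 10.8333/5 = 2.1667
  Sample standard deviations s_i = √(s[i,i]):
  s(X) = √(4.6667) = 2.1602
  s(Y) = √(7.3667) = 2.7142
  s(Z) = √(2.1667) = 1.472

Step 3 — r_{ij} = s_{ij} / (s_i · s_j):
  r[X,X] = 1 (diagonal).
  r[X,Y] = 0.1333 / (2.1602 · 2.7142) = 0.1333 / 5.8633 = 0.0227
  r[X,Z] = 0.7333 / (2.1602 · 1.472) = 0.7333 / 3.1798 = 0.2306
  r[Y,Y] = 1 (diagonal).
  r[Y,Z] = 3.1667 / (2.7142 · 1.472) = 3.1667 / 3.9951 = 0.7926
  r[Z,Z] = 1 (diagonal).

R is symmetric with unit diagonal. Assembling:

R = [[1, 0.0227, 0.2306],
 [0.0227, 1, 0.7926],
 [0.2306, 0.7926, 1]]


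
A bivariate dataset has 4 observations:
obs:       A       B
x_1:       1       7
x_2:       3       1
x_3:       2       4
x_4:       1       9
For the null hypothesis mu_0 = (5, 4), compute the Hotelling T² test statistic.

Step 1 — sample mean vector:
  mean(A) = (1 + 3 + 2 + 1) / 4 = 7/4 = 1.75
  mean(B) = (7 + 1 + 4 + 9) / 4 = 21/4 = 5.25
  x̄ = (1.75, 5.25),  deviation x̄ - mu_0 = (1.75, 5.25) - (5, 4) = (-3.25, 1.25).

Step 2 — sample covariance matrix, S[i,j] = (1/(n-1)) · Σ_k (x_{k,i} - mean_i) · (x_{k,j} - mean_j), divisor n-1 = 3:
  S[A,A] = ((-0.75)·(-0.75) + (1.25)·(1.25) + (0.25)·(0.25) + (-0.75)·(-0.75)) / 3 = 2.75/3 = 0.9167
  S[A,B] = ((-0.75)·(1.75) + (1.25)·(-4.25) + (0.25)·(-1.25) + (-0.75)·(3.75)) / 3 = -9.75/3 = -3.25
  S[B,B] = ((1.75)·(1.75) + (-4.25)·(-4.25) + (-1.25)·(-1.25) + (3.75)·(3.75)) / 3 = 36.75/3 = 12.25
  S = [[0.9167, -3.25],
 [-3.25, 12.25]].

Step 3 — invert S. det(S) = 0.9167·12.25 - (-3.25)² = 0.6667.
  S^{-1} = (1/det) · [[d, -b], [-b, a]] = [[18.375, 4.875],
 [4.875, 1.375]].

Step 4 — quadratic form (x̄ - mu_0)^T · S^{-1} · (x̄ - mu_0):
  S^{-1} · (x̄ - mu_0) = (-53.625, -14.125),
  (x̄ - mu_0)^T · [...] = (-3.25)·(-53.625) + (1.25)·(-14.125) = 156.625.

Step 5 — scale by n: T² = 4 · 156.625 = 626.5.

T² ≈ 626.5


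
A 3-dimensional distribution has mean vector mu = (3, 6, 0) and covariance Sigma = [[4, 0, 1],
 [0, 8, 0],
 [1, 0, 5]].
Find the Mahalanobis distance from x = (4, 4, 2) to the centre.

Step 1 — centre the observation: (x - mu) = (1, -2, 2).

Step 2 — invert Sigma (cofactor / det for 3×3, or solve directly):
  Sigma^{-1} = [[0.2632, 0, -0.0526],
 [0, 0.125, 0],
 [-0.0526, 0, 0.2105]].

Step 3 — form the quadratic (x - mu)^T · Sigma^{-1} · (x - mu):
  Sigma^{-1} · (x - mu) = (0.1579, -0.25, 0.3684).
  (x - mu)^T · [Sigma^{-1} · (x - mu)] = (1)·(0.1579) + (-2)·(-0.25) + (2)·(0.3684) = 1.3947.

Step 4 — take square root: d = √(1.3947) ≈ 1.181.

d(x, mu) = √(1.3947) ≈ 1.181


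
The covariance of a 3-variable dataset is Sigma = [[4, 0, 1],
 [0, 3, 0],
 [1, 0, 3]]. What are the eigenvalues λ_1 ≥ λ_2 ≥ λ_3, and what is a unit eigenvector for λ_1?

Step 1 — characteristic polynomial p(λ) = det(λI - Sigma) = λ³ - tr·λ² + c_1·λ - det, where tr = trace, c_1 = sum of the principal 2×2 minors, det = det(Sigma):
  tr = 4 + 3 + 3 = 10,
  c_1 = (4·3 - (0)²) + (4·3 - (1)²) + (3·3 - (0)²) = 12 + 11 + 9 = 32,
  det = 4·(3·3 - (0)²) - (0)·((0)·3 - (0)·(1)) + (1)·((0)·(0) - 3·(1)) = 4·(9) - (0)·(0) + (1)·(-3) = 33.
  So p(λ) = λ³ - 10λ² + 32λ - 33.
Step 2 — look for an integer root (rational root theorem: any rational root is an integer divisor of 33). Testing λ = 3:
  p(3) = 27 - 90 + 96 - 33 = 0  ✓
  Dividing out (λ - 3): p(λ) = (λ - 3)(λ² - 7λ + 11).
Step 3 — remaining eigenvalues from the quadratic λ² - 7λ + 11 = 0:
  Δ = 7² - 4·11 = 49 - 44 = 5,  λ = (7 ± √5)/2 = (7 ± 2.2361)/2 ≈ 4.618 or 2.382.
  Sorted: λ_1 = 4.618,  λ_2 = 3,  λ_3 = 2.382  (check: sum = 10 = tr ✓).

Step 4 — unit eigenvector for λ_1 ≈ 4.618: v spans the null space of (Sigma - λ_1 I), whose rows are
  r_1 = (-0.618, 0, 1),  r_2 = (0, -1.618, 0),  r_3 = (1, 0, -1.618).
  v is orthogonal to every row, so take v ∝ r_1 × r_2 = ((0)·(0) - (1)·(-1.618), (1)·(0) - (-0.618)·(0), (-0.618)·(-1.618) - (0)·(0)) ≈ (1.618, 0, 1).
  Let u = (1.618, 0, 1).
  ||u|| = √((1.618)² + (0)² + (1)²) = √(3.618) ≈ 1.9021,  v_1 = u/||u|| ≈ (0.8507, 0, 0.5257) (||v_1|| = 1).

λ_1 = 4.618,  λ_2 = 3,  λ_3 = 2.382;  v_1 ≈ (0.8507, 0, 0.5257)


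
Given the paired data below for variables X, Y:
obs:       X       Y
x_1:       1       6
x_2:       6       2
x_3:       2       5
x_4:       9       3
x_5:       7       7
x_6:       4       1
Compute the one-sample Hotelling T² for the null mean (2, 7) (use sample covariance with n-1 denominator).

Step 1 — sample mean vector:
  mean(X) = (1 + 6 + 2 + 9 + 7 + 4) / 6 = 29/6 = 4.8333
  mean(Y) = (6 + 2 + 5 + 3 + 7 + 1) / 6 = 24/6 = 4
  x̄ = (4.8333, 4),  deviation x̄ - mu_0 = (4.8333, 4) - (2, 7) = (2.8333, -3).

Step 2 — sample covariance matrix, S[i,j] = (1/(n-1)) · Σ_k (x_{k,i} - mean_i) · (x_{k,j} - mean_j), divisor n-1 = 5:
  S[X,X] = ((-3.8333)·(-3.8333) + (1.1667)·(1.1667) + (-2.8333)·(-2.8333) + (4.1667)·(4.1667) + (2.1667)·(2.1667) + (-0.8333)·(-0.8333)) / 5 = 46.8333/5 = 9.3667
  S[X,Y] = ((-3.8333)·(2) + (1.1667)·(-2) + (-2.8333)·(1) + (4.1667)·(-1) + (2.1667)·(3) + (-0.8333)·(-3)) / 5 = -8/5 = -1.6
  S[Y,Y] = ((2)·(2) + (-2)·(-2) + (1)·(1) + (-1)·(-1) + (3)·(3) + (-3)·(-3)) / 5 = 28/5 = 5.6
  S = [[9.3667, -1.6],
 [-1.6, 5.6]].

Step 3 — invert S. det(S) = 9.3667·5.6 - (-1.6)² = 49.8933.
  S^{-1} = (1/det) · [[d, -b], [-b, a]] = [[0.1122, 0.0321],
 [0.0321, 0.1877]].

Step 4 — quadratic form (x̄ - mu_0)^T · S^{-1} · (x̄ - mu_0):
  S^{-1} · (x̄ - mu_0) = (0.2218, -0.4723),
  (x̄ - mu_0)^T · [...] = (2.8333)·(0.2218) + (-3)·(-0.4723) = 2.0455.

Step 5 — scale by n: T² = 6 · 2.0455 = 12.2728.

T² ≈ 12.2728


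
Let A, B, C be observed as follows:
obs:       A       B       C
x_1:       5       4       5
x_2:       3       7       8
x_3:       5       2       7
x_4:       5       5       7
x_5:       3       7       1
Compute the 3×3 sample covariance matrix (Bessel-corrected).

Step 1 — column means:
  mean(A) = (5 + 3 + 5 + 5 + 3) / 5 = 21/5 = 4.2
  mean(B) = (4 + 7 + 2 + 5 + 7) / 5 = 25/5 = 5
  mean(C) = (5 + 8 + 7 + 7 + 1) / 5 = 28/5 = 5.6

Step 2 — sample covariance S[i,j] = (1/(n-1)) · Σ_k (x_{k,i} - mean_i) · (x_{k,j} - mean_j), with n-1 = 4.
  S[A,A] = ((0.8)·(0.8) + (-1.2)·(-1.2) + (0.8)·(0.8) + (0.8)·(0.8) + (-1.2)·(-1.2)) / 4 = 4.8/4 = 1.2
  S[A,B] = ((0.8)·(-1) + (-1.2)·(2) + (0.8)·(-3) + (0.8)·(0) + (-1.2)·(2)) / 4 = -8/4 = -2
  S[A,C] = ((0.8)·(-0.6) + (-1.2)·(2.4) + (0.8)·(1.4) + (0.8)·(1.4) + (-1.2)·(-4.6)) / 4 = 4.4/4 = 1.1
  S[B,B] = ((-1)·(-1) + (2)·(2) + (-3)·(-3) + (0)·(0) + (2)·(2)) / 4 = 18/4 = 4.5
  S[B,C] = ((-1)·(-0.6) + (2)·(2.4) + (-3)·(1.4) + (0)·(1.4) + (2)·(-4.6)) / 4 = -8/4 = -2
  S[C,C] = ((-0.6)·(-0.6) + (2.4)·(2.4) + (1.4)·(1.4) + (1.4)·(1.4) + (-4.6)·(-4.6)) / 4 = 31.2/4 = 7.8

S is symmetric (S[j,i] = S[i,j]). Assembling:

S = [[1.2, -2, 1.1],
 [-2, 4.5, -2],
 [1.1, -2, 7.8]]


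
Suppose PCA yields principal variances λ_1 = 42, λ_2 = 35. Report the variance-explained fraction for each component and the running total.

Step 1 — total variance = trace(Sigma) = Σ λ_i = 42 + 35 = 77.

Step 2 — fraction explained by component i = λ_i / Σ λ:
  PC1: 42/77 = 0.5455
  PC2: 35/77 = 0.4545

Step 3 — cumulative fraction after k components = (λ_1 + ... + λ_k) / Σ λ:
  k = 1: 42/77 = 0.5455
  k = 2: (42 + 35)/77 = 77/77 = 1

Summary (fraction, with percent):

explained: PC1 0.5455 (54.55%), PC2 0.4545 (45.45%);  cumulative: 0.5455, 1


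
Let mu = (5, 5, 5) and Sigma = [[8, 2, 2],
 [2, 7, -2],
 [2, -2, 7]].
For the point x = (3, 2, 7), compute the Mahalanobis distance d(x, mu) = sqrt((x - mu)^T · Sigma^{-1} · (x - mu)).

Step 1 — centre the observation: (x - mu) = (-2, -3, 2).

Step 2 — invert Sigma (cofactor / det for 3×3, or solve directly):
  Sigma^{-1} = [[0.1562, -0.0625, -0.0625],
 [-0.0625, 0.1806, 0.0694],
 [-0.0625, 0.0694, 0.1806]].

Step 3 — form the quadratic (x - mu)^T · Sigma^{-1} · (x - mu):
  Sigma^{-1} · (x - mu) = (-0.25, -0.2778, 0.2778).
  (x - mu)^T · [Sigma^{-1} · (x - mu)] = (-2)·(-0.25) + (-3)·(-0.2778) + (2)·(0.2778) = 1.8889.

Step 4 — take square root: d = √(1.8889) ≈ 1.3744.

d(x, mu) = √(1.8889) ≈ 1.3744


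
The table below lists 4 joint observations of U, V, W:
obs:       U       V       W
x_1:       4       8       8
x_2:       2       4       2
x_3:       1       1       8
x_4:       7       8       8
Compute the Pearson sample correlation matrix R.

Step 1 — column means:
  mean(U) = (4 + 2 + 1 + 7) / 4 = 14/4 = 3.5
  mean(V) = (8 + 4 + 1 + 8) / 4 = 21/4 = 5.25
  mean(W) = (8 + 2 + 8 + 8) / 4 = 26/4 = 6.5

Step 2 — sample variances and covariances s[i,j] = (1/(n-1)) · Σ_k (x_{k,i} - mean_i) · (x_{k,j} - mean_j), with n-1 = 3:
  s[U,U] = ((0.5)·(0.5) + (-1.5)·(-1.5) + (-2.5)·(-2.5) + (3.5)·(3.5)) / 3 = 21/3 = 7
  s[U,V] = ((0.5)·(2.75) + (-1.5)·(-1.25) + (-2.5)·(-4.25) + (3.5)·(2.75)) / 3 = 23.5/3 = 7.8333
  s[U,W] = ((0.5)·(1.5) + (-1.5)·(-4.5) + (-2.5)·(1.5) + (3.5)·(1.5)) / 3 = 9/3 = 3
  s[V,V] = ((2.75)·(2.75) + (-1.25)·(-1.25) + (-4.25)·(-4.25) + (2.75)·(2.75)) / 3 = 34.75/3 = 11.5833
  s[V,W] = ((2.75)·(1.5) + (-1.25)·(-4.5) + (-4.25)·(1.5) + (2.75)·(1.5)) / 3 = 7.5/3 = 2.5
  s[W,W] = ((1.5)·(1.5) + (-4.5)·(-4.5) + (1.5)·(1.5) + (1.5)·(1.5)) / 3 = 27/3 = 9
  Sample standard deviations s_i = √(s[i,i]):
  s(U) = √(7) = 2.6458
  s(V) = √(11.5833) = 3.4034
  s(W) = √(9) = 3

Step 3 — r_{ij} = s_{ij} / (s_i · s_j):
  r[U,U] = 1 (diagonal).
  r[U,V] = 7.8333 / (2.6458 · 3.4034) = 7.8333 / 9.0046 = 0.8699
  r[U,W] = 3 / (2.6458 · 3) = 3 / 7.9373 = 0.378
  r[V,V] = 1 (diagonal).
  r[V,W] = 2.5 / (3.4034 · 3) = 2.5 / 10.2103 = 0.2449
  r[W,W] = 1 (diagonal).

R is symmetric with unit diagonal. Assembling:

R = [[1, 0.8699, 0.378],
 [0.8699, 1, 0.2449],
 [0.378, 0.2449, 1]]


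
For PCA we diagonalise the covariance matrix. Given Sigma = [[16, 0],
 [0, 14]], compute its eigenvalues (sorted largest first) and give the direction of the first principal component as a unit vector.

Step 1 — characteristic polynomial of 2×2 Sigma:
  det(Sigma - λI) = λ² - trace · λ + det = 0.
  trace = 16 + 14 = 30, det = 16·14 - (0)² = 224.
Step 2 — discriminant:
  Δ = trace² - 4·det = 900 - 896 = 4.
Step 3 — eigenvalues:
  λ = (trace ± √Δ)/2 = (30 ± 2)/2,
  λ_1 = 16,  λ_2 = 14.

Step 4 — unit eigenvector for λ_1: Sigma is diagonal, so its eigenvectors are the coordinate axes. λ_1 = 16 is the diagonal entry on the first coordinate axis, hence
  v_1 = (1, 0) (||v_1|| = 1).

λ_1 = 16,  λ_2 = 14;  v_1 ≈ (1, 0)


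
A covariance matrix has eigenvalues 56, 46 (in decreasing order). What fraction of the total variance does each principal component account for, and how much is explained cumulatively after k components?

Step 1 — total variance = trace(Sigma) = Σ λ_i = 56 + 46 = 102.

Step 2 — fraction explained by component i = λ_i / Σ λ:
  PC1: 56/102 = 0.549
  PC2: 46/102 = 0.451

Step 3 — cumulative fraction after k components = (λ_1 + ... + λ_k) / Σ λ:
  k = 1: 56/102 = 0.549
  k = 2: (56 + 46)/102 = 102/102 = 1

Summary (fraction, with percent):

explained: PC1 0.549 (54.9%), PC2 0.451 (45.1%);  cumulative: 0.549, 1


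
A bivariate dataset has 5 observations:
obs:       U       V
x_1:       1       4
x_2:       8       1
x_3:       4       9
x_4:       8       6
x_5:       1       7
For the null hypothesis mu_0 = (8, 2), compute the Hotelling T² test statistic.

Step 1 — sample mean vector:
  mean(U) = (1 + 8 + 4 + 8 + 1) / 5 = 22/5 = 4.4
  mean(V) = (4 + 1 + 9 + 6 + 7) / 5 = 27/5 = 5.4
  x̄ = (4.4, 5.4),  deviation x̄ - mu_0 = (4.4, 5.4) - (8, 2) = (-3.6, 3.4).

Step 2 — sample covariance matrix, S[i,j] = (1/(n-1)) · Σ_k (x_{k,i} - mean_i) · (x_{k,j} - mean_j), divisor n-1 = 4:
  S[U,U] = ((-3.4)·(-3.4) + (3.6)·(3.6) + (-0.4)·(-0.4) + (3.6)·(3.6) + (-3.4)·(-3.4)) / 4 = 49.2/4 = 12.3
  S[U,V] = ((-3.4)·(-1.4) + (3.6)·(-4.4) + (-0.4)·(3.6) + (3.6)·(0.6) + (-3.4)·(1.6)) / 4 = -15.8/4 = -3.95
  S[V,V] = ((-1.4)·(-1.4) + (-4.4)·(-4.4) + (3.6)·(3.6) + (0.6)·(0.6) + (1.6)·(1.6)) / 4 = 37.2/4 = 9.3
  S = [[12.3, -3.95],
 [-3.95, 9.3]].

Step 3 — invert S. det(S) = 12.3·9.3 - (-3.95)² = 98.7875.
  S^{-1} = (1/det) · [[d, -b], [-b, a]] = [[0.0941, 0.04],
 [0.04, 0.1245]].

Step 4 — quadratic form (x̄ - mu_0)^T · S^{-1} · (x̄ - mu_0):
  S^{-1} · (x̄ - mu_0) = (-0.203, 0.2794),
  (x̄ - mu_0)^T · [...] = (-3.6)·(-0.203) + (3.4)·(0.2794) = 1.6806.

Step 5 — scale by n: T² = 5 · 1.6806 = 8.4029.

T² ≈ 8.4029


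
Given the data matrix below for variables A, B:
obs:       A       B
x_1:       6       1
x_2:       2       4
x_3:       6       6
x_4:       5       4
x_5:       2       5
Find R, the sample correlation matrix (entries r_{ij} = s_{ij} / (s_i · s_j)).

Step 1 — column means:
  mean(A) = (6 + 2 + 6 + 5 + 2) / 5 = 21/5 = 4.2
  mean(B) = (1 + 4 + 6 + 4 + 5) / 5 = 20/5 = 4

Step 2 — sample variances and covariances s[i,j] = (1/(n-1)) · Σ_k (x_{k,i} - mean_i) · (x_{k,j} - mean_j), with n-1 = 4:
  s[A,A] = ((1.8)·(1.8) + (-2.2)·(-2.2) + (1.8)·(1.8) + (0.8)·(0.8) + (-2.2)·(-2.2)) / 4 = 16.8/4 = 4.2
  s[A,B] = ((1.8)·(-3) + (-2.2)·(0) + (1.8)·(2) + (0.8)·(0) + (-2.2)·(1)) / 4 = -4/4 = -1
  s[B,B] = ((-3)·(-3) + (0)·(0) + (2)·(2) + (0)·(0) + (1)·(1)) / 4 = 14/4 = 3.5
  Sample standard deviations s_i = √(s[i,i]):
  s(A) = √(4.2) = 2.0494
  s(B) = √(3.5) = 1.8708

Step 3 — r_{ij} = s_{ij} / (s_i · s_j):
  r[A,A] = 1 (diagonal).
  r[A,B] = -1 / (2.0494 · 1.8708) = -1 / 3.8341 = -0.2608
  r[B,B] = 1 (diagonal).

R is symmetric with unit diagonal. Assembling:

R = [[1, -0.2608],
 [-0.2608, 1]]


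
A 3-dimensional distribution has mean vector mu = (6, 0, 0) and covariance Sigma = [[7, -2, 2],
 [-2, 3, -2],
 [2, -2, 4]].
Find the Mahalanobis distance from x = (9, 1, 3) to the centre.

Step 1 — centre the observation: (x - mu) = (3, 1, 3).

Step 2 — invert Sigma (cofactor / det for 3×3, or solve directly):
  Sigma^{-1} = [[0.1818, 0.0909, -0.0455],
 [0.0909, 0.5455, 0.2273],
 [-0.0455, 0.2273, 0.3864]].

Step 3 — form the quadratic (x - mu)^T · Sigma^{-1} · (x - mu):
  Sigma^{-1} · (x - mu) = (0.5, 1.5, 1.25).
  (x - mu)^T · [Sigma^{-1} · (x - mu)] = (3)·(0.5) + (1)·(1.5) + (3)·(1.25) = 6.75.

Step 4 — take square root: d = √(6.75) ≈ 2.5981.

d(x, mu) = √(6.75) ≈ 2.5981


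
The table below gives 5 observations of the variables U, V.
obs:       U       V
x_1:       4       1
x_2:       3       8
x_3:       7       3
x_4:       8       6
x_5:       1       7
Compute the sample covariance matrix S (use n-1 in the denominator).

Step 1 — column means:
  mean(U) = (4 + 3 + 7 + 8 + 1) / 5 = 23/5 = 4.6
  mean(V) = (1 + 8 + 3 + 6 + 7) / 5 = 25/5 = 5

Step 2 — sample covariance S[i,j] = (1/(n-1)) · Σ_k (x_{k,i} - mean_i) · (x_{k,j} - mean_j), with n-1 = 4.
  S[U,U] = ((-0.6)·(-0.6) + (-1.6)·(-1.6) + (2.4)·(2.4) + (3.4)·(3.4) + (-3.6)·(-3.6)) / 4 = 33.2/4 = 8.3
  S[U,V] = ((-0.6)·(-4) + (-1.6)·(3) + (2.4)·(-2) + (3.4)·(1) + (-3.6)·(2)) / 4 = -11/4 = -2.75
  S[V,V] = ((-4)·(-4) + (3)·(3) + (-2)·(-2) + (1)·(1) + (2)·(2)) / 4 = 34/4 = 8.5

S is symmetric (S[j,i] = S[i,j]). Assembling:

S = [[8.3, -2.75],
 [-2.75, 8.5]]


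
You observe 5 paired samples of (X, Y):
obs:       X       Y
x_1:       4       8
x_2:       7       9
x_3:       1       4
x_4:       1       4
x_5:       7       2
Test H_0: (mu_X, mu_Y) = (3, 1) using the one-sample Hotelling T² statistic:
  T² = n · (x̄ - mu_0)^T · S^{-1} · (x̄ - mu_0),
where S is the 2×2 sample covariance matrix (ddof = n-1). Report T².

Step 1 — sample mean vector:
  mean(X) = (4 + 7 + 1 + 1 + 7) / 5 = 20/5 = 4
  mean(Y) = (8 + 9 + 4 + 4 + 2) / 5 = 27/5 = 5.4
  x̄ = (4, 5.4),  deviation x̄ - mu_0 = (4, 5.4) - (3, 1) = (1, 4.4).

Step 2 — sample covariance matrix, S[i,j] = (1/(n-1)) · Σ_k (x_{k,i} - mean_i) · (x_{k,j} - mean_j), divisor n-1 = 4:
  S[X,X] = ((0)·(0) + (3)·(3) + (-3)·(-3) + (-3)·(-3) + (3)·(3)) / 4 = 36/4 = 9
  S[X,Y] = ((0)·(2.6) + (3)·(3.6) + (-3)·(-1.4) + (-3)·(-1.4) + (3)·(-3.4)) / 4 = 9/4 = 2.25
  S[Y,Y] = ((2.6)·(2.6) + (3.6)·(3.6) + (-1.4)·(-1.4) + (-1.4)·(-1.4) + (-3.4)·(-3.4)) / 4 = 35.2/4 = 8.8
  S = [[9, 2.25],
 [2.25, 8.8]].

Step 3 — invert S. det(S) = 9·8.8 - (2.25)² = 74.1375.
  S^{-1} = (1/det) · [[d, -b], [-b, a]] = [[0.1187, -0.0303],
 [-0.0303, 0.1214]].

Step 4 — quadratic form (x̄ - mu_0)^T · S^{-1} · (x̄ - mu_0):
  S^{-1} · (x̄ - mu_0) = (-0.0148, 0.5038),
  (x̄ - mu_0)^T · [...] = (1)·(-0.0148) + (4.4)·(0.5038) = 2.2019.

Step 5 — scale by n: T² = 5 · 2.2019 = 11.0093.

T² ≈ 11.0093


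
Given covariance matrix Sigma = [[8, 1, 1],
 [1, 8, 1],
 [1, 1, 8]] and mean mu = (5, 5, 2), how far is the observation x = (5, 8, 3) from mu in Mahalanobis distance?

Step 1 — centre the observation: (x - mu) = (0, 3, 1).

Step 2 — invert Sigma (cofactor / det for 3×3, or solve directly):
  Sigma^{-1} = [[0.1286, -0.0143, -0.0143],
 [-0.0143, 0.1286, -0.0143],
 [-0.0143, -0.0143, 0.1286]].

Step 3 — form the quadratic (x - mu)^T · Sigma^{-1} · (x - mu):
  Sigma^{-1} · (x - mu) = (-0.0571, 0.3714, 0.0857).
  (x - mu)^T · [Sigma^{-1} · (x - mu)] = (0)·(-0.0571) + (3)·(0.3714) + (1)·(0.0857) = 1.2.

Step 4 — take square root: d = √(1.2) ≈ 1.0954.

d(x, mu) = √(1.2) ≈ 1.0954


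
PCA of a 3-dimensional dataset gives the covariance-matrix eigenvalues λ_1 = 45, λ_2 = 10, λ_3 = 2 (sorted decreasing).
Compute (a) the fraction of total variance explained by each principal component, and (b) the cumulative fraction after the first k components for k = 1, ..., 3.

Step 1 — total variance = trace(Sigma) = Σ λ_i = 45 + 10 + 2 = 57.

Step 2 — fraction explained by component i = λ_i / Σ λ:
  PC1: 45/57 = 0.7895
  PC2: 10/57 = 0.1754
  PC3: 2/57 = 0.0351

Step 3 — cumulative fraction after k components = (λ_1 + ... + λ_k) / Σ λ:
  k = 1: 45/57 = 0.7895
  k = 2: (45 + 10)/57 = 55/57 = 0.9649
  k = 3: (45 + 10 + 2)/57 = 57/57 = 1

Summary (fraction, with percent):

explained: PC1 0.7895 (78.95%), PC2 0.1754 (17.54%), PC3 0.0351 (3.51%);  cumulative: 0.7895, 0.9649, 1


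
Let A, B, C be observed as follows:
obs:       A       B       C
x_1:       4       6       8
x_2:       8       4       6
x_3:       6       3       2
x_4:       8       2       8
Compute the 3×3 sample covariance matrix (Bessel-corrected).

Step 1 — column means:
  mean(A) = (4 + 8 + 6 + 8) / 4 = 26/4 = 6.5
  mean(B) = (6 + 4 + 3 + 2) / 4 = 15/4 = 3.75
  mean(C) = (8 + 6 + 2 + 8) / 4 = 24/4 = 6

Step 2 — sample covariance S[i,j] = (1/(n-1)) · Σ_k (x_{k,i} - mean_i) · (x_{k,j} - mean_j), with n-1 = 3.
  S[A,A] = ((-2.5)·(-2.5) + (1.5)·(1.5) + (-0.5)·(-0.5) + (1.5)·(1.5)) / 3 = 11/3 = 3.6667
  S[A,B] = ((-2.5)·(2.25) + (1.5)·(0.25) + (-0.5)·(-0.75) + (1.5)·(-1.75)) / 3 = -7.5/3 = -2.5
  S[A,C] = ((-2.5)·(2) + (1.5)·(0) + (-0.5)·(-4) + (1.5)·(2)) / 3 = 0/3 = 0
  S[B,B] = ((2.25)·(2.25) + (0.25)·(0.25) + (-0.75)·(-0.75) + (-1.75)·(-1.75)) / 3 = 8.75/3 = 2.9167
  S[B,C] = ((2.25)·(2) + (0.25)·(0) + (-0.75)·(-4) + (-1.75)·(2)) / 3 = 4/3 = 1.3333
  S[C,C] = ((2)·(2) + (0)·(0) + (-4)·(-4) + (2)·(2)) / 3 = 24/3 = 8

S is symmetric (S[j,i] = S[i,j]). Assembling:

S = [[3.6667, -2.5, 0],
 [-2.5, 2.9167, 1.3333],
 [0, 1.3333, 8]]


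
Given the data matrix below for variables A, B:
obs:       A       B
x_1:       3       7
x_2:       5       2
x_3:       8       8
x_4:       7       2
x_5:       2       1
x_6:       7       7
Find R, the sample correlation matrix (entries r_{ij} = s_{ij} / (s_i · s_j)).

Step 1 — column means:
  mean(A) = (3 + 5 + 8 + 7 + 2 + 7) / 6 = 32/6 = 5.3333
  mean(B) = (7 + 2 + 8 + 2 + 1 + 7) / 6 = 27/6 = 4.5

Step 2 — sample variances and covariances s[i,j] = (1/(n-1)) · Σ_k (x_{k,i} - mean_i) · (x_{k,j} - mean_j), with n-1 = 5:
  s[A,A] = ((-2.3333)·(-2.3333) + (-0.3333)·(-0.3333) + (2.6667)·(2.6667) + (1.6667)·(1.6667) + (-3.3333)·(-3.3333) + (1.6667)·(1.6667)) / 5 = 29.3333/5 = 5.8667
  s[A,B] = ((-2.3333)·(2.5) + (-0.3333)·(-2.5) + (2.6667)·(3.5) + (1.6667)·(-2.5) + (-3.3333)·(-3.5) + (1.6667)·(2.5)) / 5 = 16/5 = 3.2
  s[B,B] = ((2.5)·(2.5) + (-2.5)·(-2.5) + (3.5)·(3.5) + (-2.5)·(-2.5) + (-3.5)·(-3.5) + (2.5)·(2.5)) / 5 = 49.5/5 = 9.9
  Sample standard deviations s_i = √(s[i,i]):
  s(A) = √(5.8667) = 2.4221
  s(B) = √(9.9) = 3.1464

Step 3 — r_{ij} = s_{ij} / (s_i · s_j):
  r[A,A] = 1 (diagonal).
  r[A,B] = 3.2 / (2.4221 · 3.1464) = 3.2 / 7.621 = 0.4199
  r[B,B] = 1 (diagonal).

R is symmetric with unit diagonal. Assembling:

R = [[1, 0.4199],
 [0.4199, 1]]


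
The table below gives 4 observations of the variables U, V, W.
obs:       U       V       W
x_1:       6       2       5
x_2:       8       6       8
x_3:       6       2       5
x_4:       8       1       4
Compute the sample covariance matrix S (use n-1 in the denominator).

Step 1 — column means:
  mean(U) = (6 + 8 + 6 + 8) / 4 = 28/4 = 7
  mean(V) = (2 + 6 + 2 + 1) / 4 = 11/4 = 2.75
  mean(W) = (5 + 8 + 5 + 4) / 4 = 22/4 = 5.5

Step 2 — sample covariance S[i,j] = (1/(n-1)) · Σ_k (x_{k,i} - mean_i) · (x_{k,j} - mean_j), with n-1 = 3.
  S[U,U] = ((-1)·(-1) + (1)·(1) + (-1)·(-1) + (1)·(1)) / 3 = 4/3 = 1.3333
  S[U,V] = ((-1)·(-0.75) + (1)·(3.25) + (-1)·(-0.75) + (1)·(-1.75)) / 3 = 3/3 = 1
  S[U,W] = ((-1)·(-0.5) + (1)·(2.5) + (-1)·(-0.5) + (1)·(-1.5)) / 3 = 2/3 = 0.6667
  S[V,V] = ((-0.75)·(-0.75) + (3.25)·(3.25) + (-0.75)·(-0.75) + (-1.75)·(-1.75)) / 3 = 14.75/3 = 4.9167
  S[V,W] = ((-0.75)·(-0.5) + (3.25)·(2.5) + (-0.75)·(-0.5) + (-1.75)·(-1.5)) / 3 = 11.5/3 = 3.8333
  S[W,W] = ((-0.5)·(-0.5) + (2.5)·(2.5) + (-0.5)·(-0.5) + (-1.5)·(-1.5)) / 3 = 9/3 = 3

S is symmetric (S[j,i] = S[i,j]). Assembling:

S = [[1.3333, 1, 0.6667],
 [1, 4.9167, 3.8333],
 [0.6667, 3.8333, 3]]


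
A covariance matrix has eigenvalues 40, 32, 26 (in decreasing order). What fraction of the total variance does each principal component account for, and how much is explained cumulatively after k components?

Step 1 — total variance = trace(Sigma) = Σ λ_i = 40 + 32 + 26 = 98.

Step 2 — fraction explained by component i = λ_i / Σ λ:
  PC1: 40/98 = 0.4082
  PC2: 32/98 = 0.3265
  PC3: 26/98 = 0.2653

Step 3 — cumulative fraction after k components = (λ_1 + ... + λ_k) / Σ λ:
  k = 1: 40/98 = 0.4082
  k = 2: (40 + 32)/98 = 72/98 = 0.7347
  k = 3: (40 + 32 + 26)/98 = 98/98 = 1

Summary (fraction, with percent):

explained: PC1 0.4082 (40.82%), PC2 0.3265 (32.65%), PC3 0.2653 (26.53%);  cumulative: 0.4082, 0.7347, 1


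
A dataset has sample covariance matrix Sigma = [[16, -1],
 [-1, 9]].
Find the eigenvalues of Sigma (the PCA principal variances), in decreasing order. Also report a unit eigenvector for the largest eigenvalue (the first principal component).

Step 1 — characteristic polynomial of 2×2 Sigma:
  det(Sigma - λI) = λ² - trace · λ + det = 0.
  trace = 16 + 9 = 25, det = 16·9 - (-1)² = 143.
Step 2 — discriminant:
  Δ = trace² - 4·det = 625 - 572 = 53.
Step 3 — eigenvalues:
  λ = (trace ± √Δ)/2 = (25 ± 7.2801)/2,
  λ_1 = 16.1401,  λ_2 = 8.8599.

Step 4 — unit eigenvector for λ_1: solve (Sigma - λ_1 I)v = 0. First row:
  (16 - 16.1401)·v_x + (-1)·v_y = 0, i.e. (-0.1401)·v_x + (-1)·v_y = 0,
  so v ∝ (b, λ_1 - a) = (-1, 0.1401); multiply by -1 so the first entry is positive: u = (1, -0.1401).
  ||u|| = √((1)² + (-0.1401)²) = √(1.0196) ≈ 1.0098,
  v_1 = u/||u|| ≈ (0.9903, -0.1387) (||v_1|| = 1).

λ_1 = 16.1401,  λ_2 = 8.8599;  v_1 ≈ (0.9903, -0.1387)


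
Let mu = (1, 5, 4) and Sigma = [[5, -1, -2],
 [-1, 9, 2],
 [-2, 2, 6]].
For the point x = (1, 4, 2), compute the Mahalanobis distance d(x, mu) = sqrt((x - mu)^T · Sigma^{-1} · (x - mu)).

Step 1 — centre the observation: (x - mu) = (0, -1, -2).

Step 2 — invert Sigma (cofactor / det for 3×3, or solve directly):
  Sigma^{-1} = [[0.2315, 0.0093, 0.0741],
 [0.0093, 0.1204, -0.037],
 [0.0741, -0.037, 0.2037]].

Step 3 — form the quadratic (x - mu)^T · Sigma^{-1} · (x - mu):
  Sigma^{-1} · (x - mu) = (-0.1574, -0.0463, -0.3704).
  (x - mu)^T · [Sigma^{-1} · (x - mu)] = (0)·(-0.1574) + (-1)·(-0.0463) + (-2)·(-0.3704) = 0.787.

Step 4 — take square root: d = √(0.787) ≈ 0.8872.

d(x, mu) = √(0.787) ≈ 0.8872


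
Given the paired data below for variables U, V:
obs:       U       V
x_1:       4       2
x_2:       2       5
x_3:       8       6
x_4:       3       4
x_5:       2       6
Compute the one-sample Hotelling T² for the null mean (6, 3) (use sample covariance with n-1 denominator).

Step 1 — sample mean vector:
  mean(U) = (4 + 2 + 8 + 3 + 2) / 5 = 19/5 = 3.8
  mean(V) = (2 + 5 + 6 + 4 + 6) / 5 = 23/5 = 4.6
  x̄ = (3.8, 4.6),  deviation x̄ - mu_0 = (3.8, 4.6) - (6, 3) = (-2.2, 1.6).

Step 2 — sample covariance matrix, S[i,j] = (1/(n-1)) · Σ_k (x_{k,i} - mean_i) · (x_{k,j} - mean_j), divisor n-1 = 4:
  S[U,U] = ((0.2)·(0.2) + (-1.8)·(-1.8) + (4.2)·(4.2) + (-0.8)·(-0.8) + (-1.8)·(-1.8)) / 4 = 24.8/4 = 6.2
  S[U,V] = ((0.2)·(-2.6) + (-1.8)·(0.4) + (4.2)·(1.4) + (-0.8)·(-0.6) + (-1.8)·(1.4)) / 4 = 2.6/4 = 0.65
  S[V,V] = ((-2.6)·(-2.6) + (0.4)·(0.4) + (1.4)·(1.4) + (-0.6)·(-0.6) + (1.4)·(1.4)) / 4 = 11.2/4 = 2.8
  S = [[6.2, 0.65],
 [0.65, 2.8]].

Step 3 — invert S. det(S) = 6.2·2.8 - (0.65)² = 16.9375.
  S^{-1} = (1/det) · [[d, -b], [-b, a]] = [[0.1653, -0.0384],
 [-0.0384, 0.3661]].

Step 4 — quadratic form (x̄ - mu_0)^T · S^{-1} · (x̄ - mu_0):
  S^{-1} · (x̄ - mu_0) = (-0.4251, 0.6701),
  (x̄ - mu_0)^T · [...] = (-2.2)·(-0.4251) + (1.6)·(0.6701) = 2.0074.

Step 5 — scale by n: T² = 5 · 2.0074 = 10.0369.

T² ≈ 10.0369


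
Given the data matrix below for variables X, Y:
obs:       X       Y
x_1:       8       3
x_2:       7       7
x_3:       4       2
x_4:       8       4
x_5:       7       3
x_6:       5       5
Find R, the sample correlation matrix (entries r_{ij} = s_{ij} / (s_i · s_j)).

Step 1 — column means:
  mean(X) = (8 + 7 + 4 + 8 + 7 + 5) / 6 = 39/6 = 6.5
  mean(Y) = (3 + 7 + 2 + 4 + 3 + 5) / 6 = 24/6 = 4

Step 2 — sample variances and covariances s[i,j] = (1/(n-1)) · Σ_k (x_{k,i} - mean_i) · (x_{k,j} - mean_j), with n-1 = 5:
  s[X,X] = ((1.5)·(1.5) + (0.5)·(0.5) + (-2.5)·(-2.5) + (1.5)·(1.5) + (0.5)·(0.5) + (-1.5)·(-1.5)) / 5 = 13.5/5 = 2.7
  s[X,Y] = ((1.5)·(-1) + (0.5)·(3) + (-2.5)·(-2) + (1.5)·(0) + (0.5)·(-1) + (-1.5)·(1)) / 5 = 3/5 = 0.6
  s[Y,Y] = ((-1)·(-1) + (3)·(3) + (-2)·(-2) + (0)·(0) + (-1)·(-1) + (1)·(1)) / 5 = 16/5 = 3.2
  Sample standard deviations s_i = √(s[i,i]):
  s(X) = √(2.7) = 1.6432
  s(Y) = √(3.2) = 1.7889

Step 3 — r_{ij} = s_{ij} / (s_i · s_j):
  r[X,X] = 1 (diagonal).
  r[X,Y] = 0.6 / (1.6432 · 1.7889) = 0.6 / 2.9394 = 0.2041
  r[Y,Y] = 1 (diagonal).

R is symmetric with unit diagonal. Assembling:

R = [[1, 0.2041],
 [0.2041, 1]]


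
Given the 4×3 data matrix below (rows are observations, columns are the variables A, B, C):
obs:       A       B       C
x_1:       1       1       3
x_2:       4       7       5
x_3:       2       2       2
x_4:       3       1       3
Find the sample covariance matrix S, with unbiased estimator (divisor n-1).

Step 1 — column means:
  mean(A) = (1 + 4 + 2 + 3) / 4 = 10/4 = 2.5
  mean(B) = (1 + 7 + 2 + 1) / 4 = 11/4 = 2.75
  mean(C) = (3 + 5 + 2 + 3) / 4 = 13/4 = 3.25

Step 2 — sample covariance S[i,j] = (1/(n-1)) · Σ_k (x_{k,i} - mean_i) · (x_{k,j} - mean_j), with n-1 = 3.
  S[A,A] = ((-1.5)·(-1.5) + (1.5)·(1.5) + (-0.5)·(-0.5) + (0.5)·(0.5)) / 3 = 5/3 = 1.6667
  S[A,B] = ((-1.5)·(-1.75) + (1.5)·(4.25) + (-0.5)·(-0.75) + (0.5)·(-1.75)) / 3 = 8.5/3 = 2.8333
  S[A,C] = ((-1.5)·(-0.25) + (1.5)·(1.75) + (-0.5)·(-1.25) + (0.5)·(-0.25)) / 3 = 3.5/3 = 1.1667
  S[B,B] = ((-1.75)·(-1.75) + (4.25)·(4.25) + (-0.75)·(-0.75) + (-1.75)·(-1.75)) / 3 = 24.75/3 = 8.25
  S[B,C] = ((-1.75)·(-0.25) + (4.25)·(1.75) + (-0.75)·(-1.25) + (-1.75)·(-0.25)) / 3 = 9.25/3 = 3.0833
  S[C,C] = ((-0.25)·(-0.25) + (1.75)·(1.75) + (-1.25)·(-1.25) + (-0.25)·(-0.25)) / 3 = 4.75/3 = 1.5833

S is symmetric (S[j,i] = S[i,j]). Assembling:

S = [[1.6667, 2.8333, 1.1667],
 [2.8333, 8.25, 3.0833],
 [1.1667, 3.0833, 1.5833]]


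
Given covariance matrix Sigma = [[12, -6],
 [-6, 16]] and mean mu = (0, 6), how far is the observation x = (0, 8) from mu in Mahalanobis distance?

Step 1 — centre the observation: (x - mu) = (0, 2).

Step 2 — invert Sigma. det(Sigma) = 12·16 - (-6)² = 156.
  Sigma^{-1} = (1/det) · [[d, -b], [-b, a]] = [[0.1026, 0.0385],
 [0.0385, 0.0769]].

Step 3 — form the quadratic (x - mu)^T · Sigma^{-1} · (x - mu):
  Sigma^{-1} · (x - mu) = (0.0769, 0.1538).
  (x - mu)^T · [Sigma^{-1} · (x - mu)] = (0)·(0.0769) + (2)·(0.1538) = 0.3077.

Step 4 — take square root: d = √(0.3077) ≈ 0.5547.

d(x, mu) = √(0.3077) ≈ 0.5547


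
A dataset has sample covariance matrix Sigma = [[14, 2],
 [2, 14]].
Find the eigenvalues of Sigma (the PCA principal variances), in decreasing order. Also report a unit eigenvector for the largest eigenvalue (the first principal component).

Step 1 — characteristic polynomial of 2×2 Sigma:
  det(Sigma - λI) = λ² - trace · λ + det = 0.
  trace = 14 + 14 = 28, det = 14·14 - (2)² = 192.
Step 2 — discriminant:
  Δ = trace² - 4·det = 784 - 768 = 16.
Step 3 — eigenvalues:
  λ = (trace ± √Δ)/2 = (28 ± 4)/2,
  λ_1 = 16,  λ_2 = 12.

Step 4 — unit eigenvector for λ_1: solve (Sigma - λ_1 I)v = 0. First row:
  (14 - 16)·v_x + (2)·v_y = 0, i.e. (-2)·v_x + (2)·v_y = 0,
  so v ∝ (b, λ_1 - a) = (2, 2) = u.
  ||u|| = √((2)² + (2)²) = √(8) ≈ 2.8284,
  v_1 = u/||u|| ≈ (0.7071, 0.7071) (||v_1|| = 1).

λ_1 = 16,  λ_2 = 12;  v_1 ≈ (0.7071, 0.7071)


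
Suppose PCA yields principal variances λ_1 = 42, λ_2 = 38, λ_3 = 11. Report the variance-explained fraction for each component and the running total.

Step 1 — total variance = trace(Sigma) = Σ λ_i = 42 + 38 + 11 = 91.

Step 2 — fraction explained by component i = λ_i / Σ λ:
  PC1: 42/91 = 0.4615
  PC2: 38/91 = 0.4176
  PC3: 11/91 = 0.1209

Step 3 — cumulative fraction after k components = (λ_1 + ... + λ_k) / Σ λ:
  k = 1: 42/91 = 0.4615
  k = 2: (42 + 38)/91 = 80/91 = 0.8791
  k = 3: (42 + 38 + 11)/91 = 91/91 = 1

Summary (fraction, with percent):

explained: PC1 0.4615 (46.15%), PC2 0.4176 (41.76%), PC3 0.1209 (12.09%);  cumulative: 0.4615, 0.8791, 1


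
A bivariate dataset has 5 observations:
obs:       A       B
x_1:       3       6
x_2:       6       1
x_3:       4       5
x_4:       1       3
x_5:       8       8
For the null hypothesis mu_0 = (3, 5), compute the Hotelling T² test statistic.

Step 1 — sample mean vector:
  mean(A) = (3 + 6 + 4 + 1 + 8) / 5 = 22/5 = 4.4
  mean(B) = (6 + 1 + 5 + 3 + 8) / 5 = 23/5 = 4.6
  x̄ = (4.4, 4.6),  deviation x̄ - mu_0 = (4.4, 4.6) - (3, 5) = (1.4, -0.4).

Step 2 — sample covariance matrix, S[i,j] = (1/(n-1)) · Σ_k (x_{k,i} - mean_i) · (x_{k,j} - mean_j), divisor n-1 = 4:
  S[A,A] = ((-1.4)·(-1.4) + (1.6)·(1.6) + (-0.4)·(-0.4) + (-3.4)·(-3.4) + (3.6)·(3.6)) / 4 = 29.2/4 = 7.3
  S[A,B] = ((-1.4)·(1.4) + (1.6)·(-3.6) + (-0.4)·(0.4) + (-3.4)·(-1.6) + (3.6)·(3.4)) / 4 = 9.8/4 = 2.45
  S[B,B] = ((1.4)·(1.4) + (-3.6)·(-3.6) + (0.4)·(0.4) + (-1.6)·(-1.6) + (3.4)·(3.4)) / 4 = 29.2/4 = 7.3
  S = [[7.3, 2.45],
 [2.45, 7.3]].

Step 3 — invert S. det(S) = 7.3·7.3 - (2.45)² = 47.2875.
  S^{-1} = (1/det) · [[d, -b], [-b, a]] = [[0.1544, -0.0518],
 [-0.0518, 0.1544]].

Step 4 — quadratic form (x̄ - mu_0)^T · S^{-1} · (x̄ - mu_0):
  S^{-1} · (x̄ - mu_0) = (0.2368, -0.1343),
  (x̄ - mu_0)^T · [...] = (1.4)·(0.2368) + (-0.4)·(-0.1343) = 0.3853.

Step 5 — scale by n: T² = 5 · 0.3853 = 1.9265.

T² ≈ 1.9265
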